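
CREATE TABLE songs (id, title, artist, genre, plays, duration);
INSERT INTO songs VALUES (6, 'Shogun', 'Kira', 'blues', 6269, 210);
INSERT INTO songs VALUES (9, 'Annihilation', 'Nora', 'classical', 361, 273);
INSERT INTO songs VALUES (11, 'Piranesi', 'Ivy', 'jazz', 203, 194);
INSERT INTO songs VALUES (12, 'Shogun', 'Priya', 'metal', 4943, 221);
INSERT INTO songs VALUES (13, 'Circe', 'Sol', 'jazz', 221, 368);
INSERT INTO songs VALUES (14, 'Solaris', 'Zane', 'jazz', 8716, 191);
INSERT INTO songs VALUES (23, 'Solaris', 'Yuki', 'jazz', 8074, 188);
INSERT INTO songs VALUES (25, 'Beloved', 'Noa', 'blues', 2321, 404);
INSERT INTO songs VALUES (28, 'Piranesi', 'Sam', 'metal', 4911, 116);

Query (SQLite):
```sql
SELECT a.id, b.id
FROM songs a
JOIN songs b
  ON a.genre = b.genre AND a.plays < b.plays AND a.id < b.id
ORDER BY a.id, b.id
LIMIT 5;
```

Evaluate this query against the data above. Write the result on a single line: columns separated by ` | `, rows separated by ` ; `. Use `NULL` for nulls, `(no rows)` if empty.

Pairs (a,b) with same genre, a.plays < b.plays, a.id < b.id.
genre groups: blues:{6,25} classical:{9} jazz:{11,13,14,23} metal:{12,28}
Ordered by (a.id, b.id); first 5.

11 | 13 ; 11 | 14 ; 11 | 23 ; 13 | 14 ; 13 | 23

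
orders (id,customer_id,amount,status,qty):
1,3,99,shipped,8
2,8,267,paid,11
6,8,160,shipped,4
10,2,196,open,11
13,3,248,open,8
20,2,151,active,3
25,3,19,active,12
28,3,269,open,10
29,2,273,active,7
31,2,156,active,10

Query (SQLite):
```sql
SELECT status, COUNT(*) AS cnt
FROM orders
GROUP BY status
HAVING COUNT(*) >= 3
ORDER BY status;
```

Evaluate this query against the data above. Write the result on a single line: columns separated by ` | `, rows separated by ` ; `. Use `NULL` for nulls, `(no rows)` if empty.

active | 4 ; open | 3

Partition orders by status; compute COUNT(*) within each group.
HAVING: keep groups with count ≥ 3.
  active: ids {20, 25, 29, 31} → COUNT(*)=4
  open: ids {10, 13, 28} → COUNT(*)=3
  paid: ids {2} → COUNT(*)=1
  shipped: ids {1, 6} → COUNT(*)=2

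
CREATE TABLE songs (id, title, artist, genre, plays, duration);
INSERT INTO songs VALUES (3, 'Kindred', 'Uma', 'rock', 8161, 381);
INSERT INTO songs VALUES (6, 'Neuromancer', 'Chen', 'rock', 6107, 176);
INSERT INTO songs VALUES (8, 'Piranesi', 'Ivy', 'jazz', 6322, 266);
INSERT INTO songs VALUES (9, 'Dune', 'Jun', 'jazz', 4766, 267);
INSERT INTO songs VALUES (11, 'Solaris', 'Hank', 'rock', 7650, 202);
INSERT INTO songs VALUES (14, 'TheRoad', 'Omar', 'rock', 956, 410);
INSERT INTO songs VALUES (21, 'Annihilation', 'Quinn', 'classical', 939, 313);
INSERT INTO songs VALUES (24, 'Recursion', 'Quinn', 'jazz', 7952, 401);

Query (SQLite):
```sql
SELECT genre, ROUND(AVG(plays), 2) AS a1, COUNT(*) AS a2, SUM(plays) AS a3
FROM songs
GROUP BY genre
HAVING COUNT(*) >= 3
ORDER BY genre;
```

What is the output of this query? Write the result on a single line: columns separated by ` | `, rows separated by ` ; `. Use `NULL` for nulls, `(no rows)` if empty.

jazz | 6346.67 | 3 | 19040 ; rock | 5718.5 | 4 | 22874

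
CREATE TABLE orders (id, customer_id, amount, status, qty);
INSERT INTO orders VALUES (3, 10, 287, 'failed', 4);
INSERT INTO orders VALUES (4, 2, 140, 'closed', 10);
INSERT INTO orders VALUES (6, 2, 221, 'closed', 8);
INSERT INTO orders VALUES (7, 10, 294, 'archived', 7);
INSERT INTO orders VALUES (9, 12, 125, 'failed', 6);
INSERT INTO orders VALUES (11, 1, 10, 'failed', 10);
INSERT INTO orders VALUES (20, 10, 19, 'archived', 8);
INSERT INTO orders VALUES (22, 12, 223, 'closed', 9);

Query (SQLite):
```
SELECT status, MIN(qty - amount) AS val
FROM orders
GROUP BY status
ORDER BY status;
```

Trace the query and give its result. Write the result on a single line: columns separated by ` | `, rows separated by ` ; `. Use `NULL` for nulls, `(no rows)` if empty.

archived | -287 ; closed | -214 ; failed | -283

For each row compute qty - amount.
Group by status; take MIN of the expression per group.
  archived: ids {7, 20} → MIN(qty - amount)=-287
  closed: ids {4, 6, 22} → MIN(qty - amount)=-214
  failed: ids {3, 9, 11} → MIN(qty - amount)=-283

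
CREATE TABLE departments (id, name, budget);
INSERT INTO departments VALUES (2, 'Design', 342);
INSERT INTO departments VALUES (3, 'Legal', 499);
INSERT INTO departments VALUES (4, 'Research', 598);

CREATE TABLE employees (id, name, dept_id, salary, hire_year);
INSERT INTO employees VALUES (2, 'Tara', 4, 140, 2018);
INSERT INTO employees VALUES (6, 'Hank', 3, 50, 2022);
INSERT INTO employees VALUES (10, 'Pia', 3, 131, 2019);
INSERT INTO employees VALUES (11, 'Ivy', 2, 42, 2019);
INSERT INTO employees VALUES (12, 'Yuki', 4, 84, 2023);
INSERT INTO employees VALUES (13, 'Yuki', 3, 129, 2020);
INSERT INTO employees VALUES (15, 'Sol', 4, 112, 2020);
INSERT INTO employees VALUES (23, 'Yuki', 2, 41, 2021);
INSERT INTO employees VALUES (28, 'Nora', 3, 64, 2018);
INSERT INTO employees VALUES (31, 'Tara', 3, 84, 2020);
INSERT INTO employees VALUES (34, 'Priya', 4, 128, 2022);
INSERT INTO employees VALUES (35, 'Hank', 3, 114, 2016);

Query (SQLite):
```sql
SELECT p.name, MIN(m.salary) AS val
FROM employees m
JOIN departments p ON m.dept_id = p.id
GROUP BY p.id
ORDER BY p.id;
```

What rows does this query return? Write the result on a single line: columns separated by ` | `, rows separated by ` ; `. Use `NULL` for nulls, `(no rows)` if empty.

Design | 41 ; Legal | 50 ; Research | 84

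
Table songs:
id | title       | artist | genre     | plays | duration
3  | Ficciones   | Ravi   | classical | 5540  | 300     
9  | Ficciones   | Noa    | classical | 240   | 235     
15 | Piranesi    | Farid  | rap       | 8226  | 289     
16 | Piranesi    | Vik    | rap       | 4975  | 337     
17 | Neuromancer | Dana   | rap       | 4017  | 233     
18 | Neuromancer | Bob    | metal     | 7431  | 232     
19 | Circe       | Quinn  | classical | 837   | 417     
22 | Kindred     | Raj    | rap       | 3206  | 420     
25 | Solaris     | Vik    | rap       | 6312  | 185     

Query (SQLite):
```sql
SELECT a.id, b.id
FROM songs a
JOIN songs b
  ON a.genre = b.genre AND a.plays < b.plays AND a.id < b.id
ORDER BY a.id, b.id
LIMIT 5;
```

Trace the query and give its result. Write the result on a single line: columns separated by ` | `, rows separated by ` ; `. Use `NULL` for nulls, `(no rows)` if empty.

Pairs (a,b) with same genre, a.plays < b.plays, a.id < b.id.
genre groups: classical:{3,9,19} metal:{18} rap:{15,16,17,22,25}
Ordered by (a.id, b.id); first 5.

9 | 19 ; 16 | 25 ; 17 | 25 ; 22 | 25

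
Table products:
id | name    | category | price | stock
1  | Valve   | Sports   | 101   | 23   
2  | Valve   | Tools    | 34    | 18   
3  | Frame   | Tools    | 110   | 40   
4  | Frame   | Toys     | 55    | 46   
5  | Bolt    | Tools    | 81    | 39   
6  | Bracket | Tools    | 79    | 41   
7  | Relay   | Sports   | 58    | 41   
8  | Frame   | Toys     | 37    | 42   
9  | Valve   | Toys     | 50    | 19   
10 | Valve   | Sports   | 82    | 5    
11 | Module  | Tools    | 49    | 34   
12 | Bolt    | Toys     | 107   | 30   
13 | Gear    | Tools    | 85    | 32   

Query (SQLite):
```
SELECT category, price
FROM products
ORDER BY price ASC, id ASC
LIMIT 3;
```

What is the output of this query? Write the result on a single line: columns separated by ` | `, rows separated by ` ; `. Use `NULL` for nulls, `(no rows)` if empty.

Sort by price asc, tiebreak id asc: (34, id=2), (37, id=8), (49, id=11), (50, id=9), (55, id=4), (58, id=7) …. Take first 3.

Tools | 34 ; Toys | 37 ; Tools | 49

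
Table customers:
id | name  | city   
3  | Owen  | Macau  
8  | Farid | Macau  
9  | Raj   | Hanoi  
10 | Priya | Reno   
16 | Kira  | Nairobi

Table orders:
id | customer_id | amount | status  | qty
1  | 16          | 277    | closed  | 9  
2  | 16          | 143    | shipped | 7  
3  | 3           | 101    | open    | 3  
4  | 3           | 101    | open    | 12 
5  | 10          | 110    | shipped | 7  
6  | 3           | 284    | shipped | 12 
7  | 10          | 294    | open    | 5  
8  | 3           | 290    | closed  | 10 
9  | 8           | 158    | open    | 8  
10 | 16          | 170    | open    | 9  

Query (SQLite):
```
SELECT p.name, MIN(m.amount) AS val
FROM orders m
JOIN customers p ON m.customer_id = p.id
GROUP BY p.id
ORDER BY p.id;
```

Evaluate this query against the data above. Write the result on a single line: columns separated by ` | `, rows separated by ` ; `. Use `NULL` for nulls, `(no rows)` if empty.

Owen | 101 ; Farid | 158 ; Priya | 110 ; Kira | 143

Join each orders row to its customers via customer_id.
Group joined rows by customers.id; compute MIN(m.amount) per group.
  3: ids {3, 4, 6, 8} → MIN(m.amount)=101
  8: ids {9} → MIN(m.amount)=158
  10: ids {5, 7} → MIN(m.amount)=110
  16: ids {1, 2, 10} → MIN(m.amount)=143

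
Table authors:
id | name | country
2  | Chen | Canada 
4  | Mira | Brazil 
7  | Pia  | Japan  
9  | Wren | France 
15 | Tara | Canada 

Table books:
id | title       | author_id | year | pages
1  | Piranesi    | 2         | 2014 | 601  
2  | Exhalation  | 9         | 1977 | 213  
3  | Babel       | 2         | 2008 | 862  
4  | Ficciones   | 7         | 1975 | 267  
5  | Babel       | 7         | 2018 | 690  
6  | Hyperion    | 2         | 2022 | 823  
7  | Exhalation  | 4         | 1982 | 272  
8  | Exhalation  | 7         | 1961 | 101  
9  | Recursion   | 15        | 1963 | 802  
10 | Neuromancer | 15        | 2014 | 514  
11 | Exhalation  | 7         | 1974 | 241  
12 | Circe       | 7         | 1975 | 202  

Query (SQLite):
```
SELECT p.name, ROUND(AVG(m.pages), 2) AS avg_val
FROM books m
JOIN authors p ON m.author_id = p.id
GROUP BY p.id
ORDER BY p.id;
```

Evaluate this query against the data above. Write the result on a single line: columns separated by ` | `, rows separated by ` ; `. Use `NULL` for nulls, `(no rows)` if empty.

Chen | 762 ; Mira | 272 ; Pia | 300.2 ; Wren | 213 ; Tara | 658

Join each books row to its authors via author_id.
Group joined rows by authors.id; compute ROUND(AVG(m.pages), 2) per group.
  2: ids {1, 3, 6} → ROUND(AVG(m.pages), 2)=762
  4: ids {7} → ROUND(AVG(m.pages), 2)=272
  7: ids {4, 5, 8, 11, 12} → ROUND(AVG(m.pages), 2)=300.2
  9: ids {2} → ROUND(AVG(m.pages), 2)=213
  15: ids {9, 10} → ROUND(AVG(m.pages), 2)=658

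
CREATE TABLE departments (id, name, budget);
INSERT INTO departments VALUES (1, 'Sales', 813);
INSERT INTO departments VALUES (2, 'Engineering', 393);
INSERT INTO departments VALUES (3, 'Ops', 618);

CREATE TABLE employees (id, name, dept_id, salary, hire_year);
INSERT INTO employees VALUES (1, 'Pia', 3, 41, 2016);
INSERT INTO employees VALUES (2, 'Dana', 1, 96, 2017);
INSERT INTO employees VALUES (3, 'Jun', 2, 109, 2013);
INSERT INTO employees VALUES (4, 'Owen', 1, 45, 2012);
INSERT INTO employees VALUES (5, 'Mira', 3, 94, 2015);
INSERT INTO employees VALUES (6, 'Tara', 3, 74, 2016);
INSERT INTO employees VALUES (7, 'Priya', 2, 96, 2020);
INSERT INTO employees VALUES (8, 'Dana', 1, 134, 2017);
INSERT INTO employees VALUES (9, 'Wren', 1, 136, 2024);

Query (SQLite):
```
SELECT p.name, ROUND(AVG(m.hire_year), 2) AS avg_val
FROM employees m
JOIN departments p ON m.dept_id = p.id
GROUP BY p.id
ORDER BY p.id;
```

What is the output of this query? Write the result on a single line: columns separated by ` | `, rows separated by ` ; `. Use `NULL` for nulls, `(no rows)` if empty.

Join each employees row to its departments via dept_id.
Group joined rows by departments.id; compute ROUND(AVG(m.hire_year), 2) per group.
  1: ids {2, 4, 8, 9} → ROUND(AVG(m.hire_year), 2)=2017.5
  2: ids {3, 7} → ROUND(AVG(m.hire_year), 2)=2016.5
  3: ids {1, 5, 6} → ROUND(AVG(m.hire_year), 2)=2015.67

Sales | 2017.5 ; Engineering | 2016.5 ; Ops | 2015.67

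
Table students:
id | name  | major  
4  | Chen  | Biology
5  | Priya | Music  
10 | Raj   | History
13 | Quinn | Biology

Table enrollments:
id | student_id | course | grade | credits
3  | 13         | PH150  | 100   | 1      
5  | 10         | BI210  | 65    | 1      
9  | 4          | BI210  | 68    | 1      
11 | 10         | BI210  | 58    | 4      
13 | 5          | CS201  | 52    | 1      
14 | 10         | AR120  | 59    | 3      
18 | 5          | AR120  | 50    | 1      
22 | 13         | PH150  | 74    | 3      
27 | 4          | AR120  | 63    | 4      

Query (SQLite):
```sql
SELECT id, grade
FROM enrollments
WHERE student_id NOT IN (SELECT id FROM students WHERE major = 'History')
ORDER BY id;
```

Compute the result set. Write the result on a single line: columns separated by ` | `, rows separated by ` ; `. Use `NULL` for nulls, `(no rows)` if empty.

Inner query: students.id where major = 'History'.
Outer: keep enrollments rows whose student_id is not in that set.
Inner query → {10}

3 | 100 ; 9 | 68 ; 13 | 52 ; 18 | 50 ; 22 | 74 ; 27 | 63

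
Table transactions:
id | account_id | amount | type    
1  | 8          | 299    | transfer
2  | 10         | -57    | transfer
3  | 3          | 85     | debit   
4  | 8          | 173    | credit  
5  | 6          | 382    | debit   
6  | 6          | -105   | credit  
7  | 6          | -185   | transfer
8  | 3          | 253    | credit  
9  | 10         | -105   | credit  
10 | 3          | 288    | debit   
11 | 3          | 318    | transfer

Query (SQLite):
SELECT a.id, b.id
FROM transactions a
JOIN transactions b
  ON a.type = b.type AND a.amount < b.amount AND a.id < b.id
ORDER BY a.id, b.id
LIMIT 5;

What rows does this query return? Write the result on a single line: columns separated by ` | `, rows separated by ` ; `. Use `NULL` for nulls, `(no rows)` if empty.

Pairs (a,b) with same type, a.amount < b.amount, a.id < b.id.
type groups: credit:{4,6,8,9} debit:{3,5,10} transfer:{1,2,7,11}
Ordered by (a.id, b.id); first 5.

1 | 11 ; 2 | 11 ; 3 | 5 ; 3 | 10 ; 4 | 8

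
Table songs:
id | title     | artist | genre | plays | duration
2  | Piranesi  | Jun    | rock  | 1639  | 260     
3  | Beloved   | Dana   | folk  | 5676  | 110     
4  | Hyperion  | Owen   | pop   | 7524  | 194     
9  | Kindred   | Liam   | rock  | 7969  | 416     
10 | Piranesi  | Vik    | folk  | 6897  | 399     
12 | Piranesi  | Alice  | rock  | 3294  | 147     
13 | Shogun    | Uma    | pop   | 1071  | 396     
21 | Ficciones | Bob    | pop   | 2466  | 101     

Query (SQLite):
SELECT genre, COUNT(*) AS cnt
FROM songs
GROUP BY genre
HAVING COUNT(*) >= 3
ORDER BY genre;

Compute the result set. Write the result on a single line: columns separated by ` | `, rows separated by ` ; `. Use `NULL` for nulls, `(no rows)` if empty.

pop | 3 ; rock | 3

Partition songs by genre; compute COUNT(*) within each group.
HAVING: keep groups with count ≥ 3.
  folk: ids {3, 10} → COUNT(*)=2
  pop: ids {4, 13, 21} → COUNT(*)=3
  rock: ids {2, 9, 12} → COUNT(*)=3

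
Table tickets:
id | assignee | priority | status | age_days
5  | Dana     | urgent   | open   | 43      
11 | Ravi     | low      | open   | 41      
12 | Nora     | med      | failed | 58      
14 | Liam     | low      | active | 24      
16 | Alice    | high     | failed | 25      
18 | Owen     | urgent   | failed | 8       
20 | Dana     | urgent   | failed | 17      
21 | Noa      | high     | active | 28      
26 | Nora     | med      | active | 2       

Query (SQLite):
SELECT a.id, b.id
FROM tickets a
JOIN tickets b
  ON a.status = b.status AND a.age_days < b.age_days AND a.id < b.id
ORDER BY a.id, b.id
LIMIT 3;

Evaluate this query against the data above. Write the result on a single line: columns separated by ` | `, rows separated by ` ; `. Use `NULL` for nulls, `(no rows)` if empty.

14 | 21 ; 18 | 20

Pairs (a,b) with same status, a.age_days < b.age_days, a.id < b.id.
status groups: active:{14,21,26} failed:{12,16,18,20} open:{5,11}
Ordered by (a.id, b.id); first 3.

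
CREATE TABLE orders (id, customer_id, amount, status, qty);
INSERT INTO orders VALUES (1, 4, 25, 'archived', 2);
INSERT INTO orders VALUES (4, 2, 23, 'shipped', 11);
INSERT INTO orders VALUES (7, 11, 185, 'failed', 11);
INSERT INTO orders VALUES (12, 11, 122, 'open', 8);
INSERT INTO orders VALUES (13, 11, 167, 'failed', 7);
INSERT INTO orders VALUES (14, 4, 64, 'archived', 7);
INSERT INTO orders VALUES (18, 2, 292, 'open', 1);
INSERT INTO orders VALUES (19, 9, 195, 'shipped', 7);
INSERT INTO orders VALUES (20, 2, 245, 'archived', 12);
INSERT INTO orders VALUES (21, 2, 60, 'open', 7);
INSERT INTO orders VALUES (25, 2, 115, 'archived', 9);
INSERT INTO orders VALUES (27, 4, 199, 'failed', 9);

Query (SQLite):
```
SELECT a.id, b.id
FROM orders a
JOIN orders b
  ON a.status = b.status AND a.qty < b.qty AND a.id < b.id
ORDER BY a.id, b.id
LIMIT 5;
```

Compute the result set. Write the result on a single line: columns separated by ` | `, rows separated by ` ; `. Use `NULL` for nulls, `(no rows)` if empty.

1 | 14 ; 1 | 20 ; 1 | 25 ; 13 | 27 ; 14 | 20

Pairs (a,b) with same status, a.qty < b.qty, a.id < b.id.
status groups: archived:{1,14,20,25} failed:{7,13,27} open:{12,18,21} shipped:{4,19}
Ordered by (a.id, b.id); first 5.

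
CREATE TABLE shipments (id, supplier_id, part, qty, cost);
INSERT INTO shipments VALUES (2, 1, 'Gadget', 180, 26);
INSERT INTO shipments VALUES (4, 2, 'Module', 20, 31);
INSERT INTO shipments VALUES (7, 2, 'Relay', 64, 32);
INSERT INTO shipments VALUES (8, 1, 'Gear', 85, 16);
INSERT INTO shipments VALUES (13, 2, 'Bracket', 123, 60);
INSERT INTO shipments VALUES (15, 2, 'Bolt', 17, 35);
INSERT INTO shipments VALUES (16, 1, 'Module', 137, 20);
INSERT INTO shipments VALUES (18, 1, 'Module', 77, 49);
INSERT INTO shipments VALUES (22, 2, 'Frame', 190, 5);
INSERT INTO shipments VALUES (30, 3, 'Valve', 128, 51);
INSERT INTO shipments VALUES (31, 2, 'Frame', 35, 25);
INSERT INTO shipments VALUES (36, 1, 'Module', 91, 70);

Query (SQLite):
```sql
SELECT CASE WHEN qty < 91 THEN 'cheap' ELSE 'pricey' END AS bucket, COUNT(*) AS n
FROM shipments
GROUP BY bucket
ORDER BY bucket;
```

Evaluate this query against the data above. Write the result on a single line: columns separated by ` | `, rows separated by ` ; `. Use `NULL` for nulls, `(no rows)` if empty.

Bucket rows by qty < 91 → 'cheap' else 'pricey'; count each bucket.

cheap | 6 ; pricey | 6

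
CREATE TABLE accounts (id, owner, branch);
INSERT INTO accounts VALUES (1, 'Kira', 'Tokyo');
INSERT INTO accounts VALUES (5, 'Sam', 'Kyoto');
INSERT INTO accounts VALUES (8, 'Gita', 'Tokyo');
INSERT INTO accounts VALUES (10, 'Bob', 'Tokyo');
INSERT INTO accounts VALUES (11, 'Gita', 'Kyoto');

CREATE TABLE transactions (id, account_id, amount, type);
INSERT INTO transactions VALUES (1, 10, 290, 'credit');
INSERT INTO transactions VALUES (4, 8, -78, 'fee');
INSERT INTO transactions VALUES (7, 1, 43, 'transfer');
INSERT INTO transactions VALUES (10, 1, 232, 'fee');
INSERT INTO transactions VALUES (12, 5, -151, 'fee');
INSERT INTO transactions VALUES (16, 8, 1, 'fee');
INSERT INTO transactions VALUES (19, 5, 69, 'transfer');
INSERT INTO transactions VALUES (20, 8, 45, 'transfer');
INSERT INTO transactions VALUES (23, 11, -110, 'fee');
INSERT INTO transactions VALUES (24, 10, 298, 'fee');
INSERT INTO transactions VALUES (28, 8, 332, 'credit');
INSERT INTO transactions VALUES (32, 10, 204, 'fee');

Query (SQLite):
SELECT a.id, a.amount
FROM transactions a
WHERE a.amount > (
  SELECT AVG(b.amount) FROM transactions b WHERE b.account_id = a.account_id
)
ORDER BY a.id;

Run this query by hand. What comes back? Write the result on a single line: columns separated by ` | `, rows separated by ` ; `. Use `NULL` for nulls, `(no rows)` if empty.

1 | 290 ; 10 | 232 ; 19 | 69 ; 24 | 298 ; 28 | 332

For each transactions row a, compute AVG(amount) over rows sharing a.account_id.
Keep row a if a.amount > that per-group AVG.
  account_id=1: AVG(amount) = 137.5
  account_id=5: AVG(amount) = -41.0
  account_id=8: AVG(amount) = 75.0
  account_id=10: AVG(amount) = 264.0
  account_id=11: AVG(amount) = -110.0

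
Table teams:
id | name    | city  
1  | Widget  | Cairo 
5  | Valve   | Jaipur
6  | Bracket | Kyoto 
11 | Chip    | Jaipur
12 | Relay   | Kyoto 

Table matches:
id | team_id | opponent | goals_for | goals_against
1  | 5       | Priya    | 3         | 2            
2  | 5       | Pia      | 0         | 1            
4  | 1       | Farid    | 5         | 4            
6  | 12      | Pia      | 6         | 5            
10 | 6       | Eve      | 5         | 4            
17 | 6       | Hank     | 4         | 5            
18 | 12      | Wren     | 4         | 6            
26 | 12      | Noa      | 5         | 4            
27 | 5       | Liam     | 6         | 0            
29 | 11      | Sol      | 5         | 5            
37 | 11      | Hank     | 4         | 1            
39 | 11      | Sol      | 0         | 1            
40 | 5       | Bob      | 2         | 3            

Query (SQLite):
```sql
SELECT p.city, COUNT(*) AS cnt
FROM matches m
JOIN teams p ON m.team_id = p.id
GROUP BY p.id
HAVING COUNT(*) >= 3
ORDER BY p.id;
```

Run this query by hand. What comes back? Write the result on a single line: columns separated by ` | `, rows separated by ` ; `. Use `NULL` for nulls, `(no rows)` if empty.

Jaipur | 4 ; Jaipur | 3 ; Kyoto | 3

Join each matches row to its teams via team_id.
Group joined rows by teams.id; compute COUNT(*) per group.
HAVING: keep groups with count ≥ 3.
  1: ids {4} → COUNT(*)=1
  5: ids {1, 2, 27, 40} → COUNT(*)=4
  6: ids {10, 17} → COUNT(*)=2
  11: ids {29, 37, 39} → COUNT(*)=3
  12: ids {6, 18, 26} → COUNT(*)=3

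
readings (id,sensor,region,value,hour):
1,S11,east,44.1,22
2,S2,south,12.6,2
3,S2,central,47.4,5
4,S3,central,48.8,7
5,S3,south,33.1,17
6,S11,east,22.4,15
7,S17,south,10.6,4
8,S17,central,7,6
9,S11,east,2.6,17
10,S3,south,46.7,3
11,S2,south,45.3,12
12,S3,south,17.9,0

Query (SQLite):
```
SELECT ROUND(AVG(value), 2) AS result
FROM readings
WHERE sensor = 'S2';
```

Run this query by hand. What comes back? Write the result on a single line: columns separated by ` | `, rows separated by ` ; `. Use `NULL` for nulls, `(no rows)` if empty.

Rows where sensor='S2' → value values: [12.6, 47.4, 45.3].
AVG = 105.3 / 3 (rounded to 2 dp).

35.1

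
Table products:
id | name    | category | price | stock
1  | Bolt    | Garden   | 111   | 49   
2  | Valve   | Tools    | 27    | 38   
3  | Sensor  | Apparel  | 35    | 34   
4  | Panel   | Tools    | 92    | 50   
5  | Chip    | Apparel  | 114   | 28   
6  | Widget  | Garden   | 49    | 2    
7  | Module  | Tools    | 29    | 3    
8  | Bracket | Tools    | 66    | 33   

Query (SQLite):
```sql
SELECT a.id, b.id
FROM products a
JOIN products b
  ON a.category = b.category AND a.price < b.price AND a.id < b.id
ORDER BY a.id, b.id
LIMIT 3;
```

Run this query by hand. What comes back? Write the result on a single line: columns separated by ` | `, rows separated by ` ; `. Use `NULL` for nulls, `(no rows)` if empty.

2 | 4 ; 2 | 7 ; 2 | 8

Pairs (a,b) with same category, a.price < b.price, a.id < b.id.
category groups: Apparel:{3,5} Garden:{1,6} Tools:{2,4,7,8}
Ordered by (a.id, b.id); first 3.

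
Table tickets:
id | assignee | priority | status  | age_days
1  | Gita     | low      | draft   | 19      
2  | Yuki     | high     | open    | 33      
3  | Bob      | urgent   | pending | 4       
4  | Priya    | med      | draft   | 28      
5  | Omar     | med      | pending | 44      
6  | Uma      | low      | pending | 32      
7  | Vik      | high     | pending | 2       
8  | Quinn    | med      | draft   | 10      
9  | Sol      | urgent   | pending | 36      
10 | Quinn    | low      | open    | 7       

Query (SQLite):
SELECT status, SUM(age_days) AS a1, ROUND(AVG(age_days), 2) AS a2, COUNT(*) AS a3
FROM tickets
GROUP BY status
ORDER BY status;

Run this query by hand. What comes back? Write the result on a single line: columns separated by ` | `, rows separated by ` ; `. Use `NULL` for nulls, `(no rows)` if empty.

draft | 57 | 19 | 3 ; open | 40 | 20 | 2 ; pending | 118 | 23.6 | 5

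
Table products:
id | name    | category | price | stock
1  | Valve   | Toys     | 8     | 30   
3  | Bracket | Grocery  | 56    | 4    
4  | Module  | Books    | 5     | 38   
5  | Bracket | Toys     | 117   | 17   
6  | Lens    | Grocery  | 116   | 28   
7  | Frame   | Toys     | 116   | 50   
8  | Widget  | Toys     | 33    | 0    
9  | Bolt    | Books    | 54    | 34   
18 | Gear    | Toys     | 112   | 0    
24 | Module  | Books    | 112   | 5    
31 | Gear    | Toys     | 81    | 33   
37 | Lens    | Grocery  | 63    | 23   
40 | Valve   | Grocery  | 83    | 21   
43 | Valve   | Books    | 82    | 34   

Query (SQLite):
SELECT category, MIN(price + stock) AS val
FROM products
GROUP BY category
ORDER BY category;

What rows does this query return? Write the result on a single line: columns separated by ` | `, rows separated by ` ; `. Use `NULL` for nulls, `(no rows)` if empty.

Books | 43 ; Grocery | 60 ; Toys | 33

For each row compute price + stock.
Group by category; take MIN of the expression per group.
  Books: ids {4, 9, 24, 43} → MIN(price + stock)=43
  Grocery: ids {3, 6, 37, 40} → MIN(price + stock)=60
  Toys: ids {1, 5, 7, 8, 18, 31} → MIN(price + stock)=33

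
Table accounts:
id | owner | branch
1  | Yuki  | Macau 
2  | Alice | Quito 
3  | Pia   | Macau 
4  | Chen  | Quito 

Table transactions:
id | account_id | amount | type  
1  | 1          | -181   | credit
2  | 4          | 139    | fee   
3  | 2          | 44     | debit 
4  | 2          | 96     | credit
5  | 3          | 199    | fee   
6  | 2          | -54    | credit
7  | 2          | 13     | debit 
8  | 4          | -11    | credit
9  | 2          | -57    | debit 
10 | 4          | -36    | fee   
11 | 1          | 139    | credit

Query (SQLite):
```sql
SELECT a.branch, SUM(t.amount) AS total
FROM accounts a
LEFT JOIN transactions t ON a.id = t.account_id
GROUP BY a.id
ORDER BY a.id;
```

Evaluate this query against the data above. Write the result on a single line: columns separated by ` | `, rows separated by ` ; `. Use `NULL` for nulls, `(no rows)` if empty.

LEFT JOIN keeps every accounts row; unmatched ones get NULL for transactions columns.
Group by accounts.id and compute SUM(t.amount). SUM over an all-NULL group is NULL.
  1: ids {1, 11} → SUM(t.amount)=-42
  2: ids {3, 4, 6, 7, 9} → SUM(t.amount)=42
  3: ids {5} → SUM(t.amount)=199
  4: ids {2, 8, 10} → SUM(t.amount)=92

Macau | -42 ; Quito | 42 ; Macau | 199 ; Quito | 92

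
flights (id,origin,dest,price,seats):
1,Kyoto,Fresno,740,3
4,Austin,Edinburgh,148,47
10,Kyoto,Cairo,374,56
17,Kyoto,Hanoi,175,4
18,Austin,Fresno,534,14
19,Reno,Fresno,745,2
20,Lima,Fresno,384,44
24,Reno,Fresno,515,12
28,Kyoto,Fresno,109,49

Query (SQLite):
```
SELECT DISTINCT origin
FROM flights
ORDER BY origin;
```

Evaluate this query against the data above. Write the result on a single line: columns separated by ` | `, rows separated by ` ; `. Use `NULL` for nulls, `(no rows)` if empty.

Austin ; Kyoto ; Lima ; Reno

Collect distinct origin values from flights.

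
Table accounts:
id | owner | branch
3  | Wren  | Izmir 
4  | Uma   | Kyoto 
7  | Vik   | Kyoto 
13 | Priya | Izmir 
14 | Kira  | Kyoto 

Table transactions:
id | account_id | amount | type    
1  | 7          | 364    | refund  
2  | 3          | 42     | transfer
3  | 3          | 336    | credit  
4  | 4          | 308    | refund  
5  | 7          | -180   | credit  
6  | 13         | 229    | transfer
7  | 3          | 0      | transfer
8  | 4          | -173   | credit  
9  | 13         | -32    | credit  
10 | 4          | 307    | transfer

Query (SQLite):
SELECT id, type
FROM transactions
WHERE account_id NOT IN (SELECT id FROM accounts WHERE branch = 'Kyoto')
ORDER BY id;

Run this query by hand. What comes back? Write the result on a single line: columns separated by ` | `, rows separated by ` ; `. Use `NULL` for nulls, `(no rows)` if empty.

2 | transfer ; 3 | credit ; 6 | transfer ; 7 | transfer ; 9 | credit

Inner query: accounts.id where branch = 'Kyoto'.
Outer: keep transactions rows whose account_id is not in that set.
Inner query → {4, 7, 14}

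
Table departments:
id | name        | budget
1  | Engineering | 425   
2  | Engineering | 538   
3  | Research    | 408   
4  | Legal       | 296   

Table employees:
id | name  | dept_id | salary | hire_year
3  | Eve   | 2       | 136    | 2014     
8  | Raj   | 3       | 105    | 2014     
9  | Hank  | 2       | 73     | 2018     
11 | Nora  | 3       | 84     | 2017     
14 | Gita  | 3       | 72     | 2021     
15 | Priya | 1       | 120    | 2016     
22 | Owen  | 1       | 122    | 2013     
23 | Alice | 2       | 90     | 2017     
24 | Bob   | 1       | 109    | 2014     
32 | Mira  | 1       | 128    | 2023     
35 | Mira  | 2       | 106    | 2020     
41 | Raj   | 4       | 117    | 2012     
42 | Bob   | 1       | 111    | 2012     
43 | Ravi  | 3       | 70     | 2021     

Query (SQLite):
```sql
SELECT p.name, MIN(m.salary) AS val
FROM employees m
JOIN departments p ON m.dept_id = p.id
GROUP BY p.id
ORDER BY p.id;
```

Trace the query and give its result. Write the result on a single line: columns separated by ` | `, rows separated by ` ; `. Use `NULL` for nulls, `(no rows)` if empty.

Engineering | 109 ; Engineering | 73 ; Research | 70 ; Legal | 117

Join each employees row to its departments via dept_id.
Group joined rows by departments.id; compute MIN(m.salary) per group.
  1: ids {15, 22, 24, 32, 42} → MIN(m.salary)=109
  2: ids {3, 9, 23, 35} → MIN(m.salary)=73
  3: ids {8, 11, 14, 43} → MIN(m.salary)=70
  4: ids {41} → MIN(m.salary)=117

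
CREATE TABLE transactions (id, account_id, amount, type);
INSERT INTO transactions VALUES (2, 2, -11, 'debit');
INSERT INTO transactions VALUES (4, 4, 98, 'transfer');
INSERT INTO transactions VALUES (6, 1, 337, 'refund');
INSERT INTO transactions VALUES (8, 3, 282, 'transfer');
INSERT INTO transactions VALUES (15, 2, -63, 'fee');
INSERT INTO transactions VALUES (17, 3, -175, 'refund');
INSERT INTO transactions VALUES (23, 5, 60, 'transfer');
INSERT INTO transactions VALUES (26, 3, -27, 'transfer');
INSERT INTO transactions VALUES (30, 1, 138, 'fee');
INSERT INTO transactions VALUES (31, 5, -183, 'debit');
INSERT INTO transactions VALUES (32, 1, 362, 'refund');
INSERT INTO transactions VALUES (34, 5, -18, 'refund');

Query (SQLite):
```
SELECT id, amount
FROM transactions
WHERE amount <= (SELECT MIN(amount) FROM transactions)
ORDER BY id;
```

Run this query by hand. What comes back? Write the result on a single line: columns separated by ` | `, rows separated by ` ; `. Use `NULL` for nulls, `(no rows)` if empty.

31 | -183

Scalar subquery: MIN(amount) over all transactions rows = -183.
Keep rows where amount <= that value.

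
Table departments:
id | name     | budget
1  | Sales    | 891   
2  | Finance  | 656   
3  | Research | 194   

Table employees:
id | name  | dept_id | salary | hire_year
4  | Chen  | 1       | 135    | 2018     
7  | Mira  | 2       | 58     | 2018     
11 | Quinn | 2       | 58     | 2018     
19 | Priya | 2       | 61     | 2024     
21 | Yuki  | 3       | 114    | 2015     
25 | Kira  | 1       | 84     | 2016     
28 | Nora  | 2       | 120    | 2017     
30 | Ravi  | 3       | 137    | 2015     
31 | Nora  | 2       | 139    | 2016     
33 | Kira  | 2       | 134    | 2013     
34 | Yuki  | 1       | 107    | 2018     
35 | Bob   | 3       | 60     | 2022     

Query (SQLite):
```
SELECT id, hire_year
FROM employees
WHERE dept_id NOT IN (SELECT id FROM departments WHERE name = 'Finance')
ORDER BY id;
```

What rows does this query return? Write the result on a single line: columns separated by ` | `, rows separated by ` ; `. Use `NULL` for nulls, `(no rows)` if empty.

4 | 2018 ; 21 | 2015 ; 25 | 2016 ; 30 | 2015 ; 34 | 2018 ; 35 | 2022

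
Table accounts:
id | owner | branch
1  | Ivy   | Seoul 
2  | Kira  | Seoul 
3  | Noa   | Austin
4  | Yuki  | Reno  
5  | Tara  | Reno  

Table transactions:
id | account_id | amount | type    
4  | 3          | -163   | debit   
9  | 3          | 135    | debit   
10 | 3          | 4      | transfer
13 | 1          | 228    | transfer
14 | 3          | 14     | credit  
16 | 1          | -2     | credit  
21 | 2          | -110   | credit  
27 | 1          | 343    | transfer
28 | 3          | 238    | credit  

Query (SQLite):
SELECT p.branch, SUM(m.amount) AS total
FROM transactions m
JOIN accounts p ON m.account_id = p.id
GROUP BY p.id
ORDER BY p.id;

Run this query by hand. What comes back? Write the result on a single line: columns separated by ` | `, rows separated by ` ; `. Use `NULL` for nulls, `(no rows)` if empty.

Seoul | 569 ; Seoul | -110 ; Austin | 228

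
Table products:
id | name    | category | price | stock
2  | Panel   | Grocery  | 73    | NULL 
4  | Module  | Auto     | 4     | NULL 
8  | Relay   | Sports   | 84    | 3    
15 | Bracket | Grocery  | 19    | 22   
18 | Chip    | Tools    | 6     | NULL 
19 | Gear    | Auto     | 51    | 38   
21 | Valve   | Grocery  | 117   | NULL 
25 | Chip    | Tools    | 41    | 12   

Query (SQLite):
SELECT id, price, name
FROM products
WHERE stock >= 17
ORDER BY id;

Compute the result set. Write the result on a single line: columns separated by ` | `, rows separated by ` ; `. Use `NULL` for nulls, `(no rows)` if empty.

stock >= 17: ids {15, 19}

15 | 19 | Bracket ; 19 | 51 | Gear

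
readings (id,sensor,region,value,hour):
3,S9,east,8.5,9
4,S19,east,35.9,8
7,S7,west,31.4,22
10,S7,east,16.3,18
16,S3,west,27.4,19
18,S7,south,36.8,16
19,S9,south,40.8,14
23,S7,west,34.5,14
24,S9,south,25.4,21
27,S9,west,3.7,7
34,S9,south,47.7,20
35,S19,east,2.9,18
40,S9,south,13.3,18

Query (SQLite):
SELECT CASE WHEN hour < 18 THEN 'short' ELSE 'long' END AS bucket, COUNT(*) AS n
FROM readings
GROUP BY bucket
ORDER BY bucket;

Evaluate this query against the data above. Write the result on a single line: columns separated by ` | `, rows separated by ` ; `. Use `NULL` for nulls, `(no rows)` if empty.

long | 7 ; short | 6

Bucket rows by hour < 18 → 'short' else 'long'; count each bucket.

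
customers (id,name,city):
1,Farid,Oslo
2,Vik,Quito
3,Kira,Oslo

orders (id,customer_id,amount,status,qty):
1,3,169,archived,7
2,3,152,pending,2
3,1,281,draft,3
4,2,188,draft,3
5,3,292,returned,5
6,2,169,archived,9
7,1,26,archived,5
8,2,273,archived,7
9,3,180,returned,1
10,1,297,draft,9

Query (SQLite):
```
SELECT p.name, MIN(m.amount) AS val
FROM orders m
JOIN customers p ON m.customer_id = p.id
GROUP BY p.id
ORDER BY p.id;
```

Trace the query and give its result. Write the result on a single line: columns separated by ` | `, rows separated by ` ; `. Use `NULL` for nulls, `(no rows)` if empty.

Farid | 26 ; Vik | 169 ; Kira | 152

Join each orders row to its customers via customer_id.
Group joined rows by customers.id; compute MIN(m.amount) per group.
  1: ids {3, 7, 10} → MIN(m.amount)=26
  2: ids {4, 6, 8} → MIN(m.amount)=169
  3: ids {1, 2, 5, 9} → MIN(m.amount)=152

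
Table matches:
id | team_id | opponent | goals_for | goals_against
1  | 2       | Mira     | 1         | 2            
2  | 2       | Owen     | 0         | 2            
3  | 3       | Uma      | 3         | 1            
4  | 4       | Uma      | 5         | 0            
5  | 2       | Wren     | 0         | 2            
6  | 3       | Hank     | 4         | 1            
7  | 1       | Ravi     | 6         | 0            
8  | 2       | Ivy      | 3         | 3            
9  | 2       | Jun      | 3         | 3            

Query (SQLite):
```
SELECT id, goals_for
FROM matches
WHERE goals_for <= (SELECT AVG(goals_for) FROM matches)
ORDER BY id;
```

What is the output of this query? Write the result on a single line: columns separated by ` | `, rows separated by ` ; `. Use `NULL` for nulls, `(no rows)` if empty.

1 | 1 ; 2 | 0 ; 5 | 0

Scalar subquery: AVG(goals_for) over all matches rows = 2.777778 (≈; comparison uses full precision).
Keep rows where goals_for <= that value.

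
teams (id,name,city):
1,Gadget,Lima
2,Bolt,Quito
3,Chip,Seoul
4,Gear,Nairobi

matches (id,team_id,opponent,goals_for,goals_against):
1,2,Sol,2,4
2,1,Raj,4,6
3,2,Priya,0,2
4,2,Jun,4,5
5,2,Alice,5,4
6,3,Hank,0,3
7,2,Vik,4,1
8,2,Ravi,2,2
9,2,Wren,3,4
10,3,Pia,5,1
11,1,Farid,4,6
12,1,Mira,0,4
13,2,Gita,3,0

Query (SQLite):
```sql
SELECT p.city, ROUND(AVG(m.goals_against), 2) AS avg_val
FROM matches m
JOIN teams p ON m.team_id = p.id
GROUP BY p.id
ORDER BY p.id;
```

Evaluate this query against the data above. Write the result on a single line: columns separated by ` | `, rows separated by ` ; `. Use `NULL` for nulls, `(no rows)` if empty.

Join each matches row to its teams via team_id.
Group joined rows by teams.id; compute ROUND(AVG(m.goals_against), 2) per group.
  1: ids {2, 11, 12} → ROUND(AVG(m.goals_against), 2)=5.33
  2: ids {1, 3, 4, 5, 7, 8, 9, 13} → ROUND(AVG(m.goals_against), 2)=2.75
  3: ids {6, 10} → ROUND(AVG(m.goals_against), 2)=2

Lima | 5.33 ; Quito | 2.75 ; Seoul | 2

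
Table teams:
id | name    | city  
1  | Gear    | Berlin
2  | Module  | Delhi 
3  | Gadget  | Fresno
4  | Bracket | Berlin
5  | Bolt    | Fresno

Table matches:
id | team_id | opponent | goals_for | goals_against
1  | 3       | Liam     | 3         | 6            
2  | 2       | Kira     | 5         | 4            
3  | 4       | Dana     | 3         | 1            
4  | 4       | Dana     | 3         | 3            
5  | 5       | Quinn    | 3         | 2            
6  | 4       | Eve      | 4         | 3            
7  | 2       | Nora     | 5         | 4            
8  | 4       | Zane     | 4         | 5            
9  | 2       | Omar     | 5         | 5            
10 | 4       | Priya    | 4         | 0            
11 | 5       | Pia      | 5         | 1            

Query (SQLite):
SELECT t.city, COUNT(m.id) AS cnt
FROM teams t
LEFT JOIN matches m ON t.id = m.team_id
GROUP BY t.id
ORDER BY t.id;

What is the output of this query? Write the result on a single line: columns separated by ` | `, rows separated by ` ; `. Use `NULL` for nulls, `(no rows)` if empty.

Berlin | 0 ; Delhi | 3 ; Fresno | 1 ; Berlin | 5 ; Fresno | 2

LEFT JOIN keeps every teams row; unmatched ones get NULL for matches columns.
Group by teams.id and compute COUNT(m.id). COUNT(col) of an all-NULL group is 0.
  1: ids {—} → COUNT(m.id)=0
  2: ids {2, 7, 9} → COUNT(m.id)=3
  3: ids {1} → COUNT(m.id)=1
  4: ids {3, 4, 6, 8, 10} → COUNT(m.id)=5
  5: ids {5, 11} → COUNT(m.id)=2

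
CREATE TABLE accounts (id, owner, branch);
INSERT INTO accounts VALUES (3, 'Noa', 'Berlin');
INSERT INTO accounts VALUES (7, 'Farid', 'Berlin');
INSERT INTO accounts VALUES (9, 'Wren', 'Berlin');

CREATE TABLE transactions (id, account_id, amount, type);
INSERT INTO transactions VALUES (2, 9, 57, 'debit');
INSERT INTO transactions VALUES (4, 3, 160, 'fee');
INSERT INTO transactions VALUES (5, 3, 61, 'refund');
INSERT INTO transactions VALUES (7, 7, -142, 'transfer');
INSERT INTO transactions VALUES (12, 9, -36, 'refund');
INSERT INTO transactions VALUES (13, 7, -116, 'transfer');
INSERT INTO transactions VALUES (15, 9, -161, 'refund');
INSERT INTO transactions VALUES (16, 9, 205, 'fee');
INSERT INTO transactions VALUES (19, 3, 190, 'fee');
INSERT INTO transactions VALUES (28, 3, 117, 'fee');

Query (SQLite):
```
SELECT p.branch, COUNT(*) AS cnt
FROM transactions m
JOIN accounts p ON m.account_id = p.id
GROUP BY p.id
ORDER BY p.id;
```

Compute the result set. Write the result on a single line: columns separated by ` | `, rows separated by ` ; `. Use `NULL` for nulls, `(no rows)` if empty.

Join each transactions row to its accounts via account_id.
Group joined rows by accounts.id; compute COUNT(*) per group.
  3: ids {4, 5, 19, 28} → COUNT(*)=4
  7: ids {7, 13} → COUNT(*)=2
  9: ids {2, 12, 15, 16} → COUNT(*)=4

Berlin | 4 ; Berlin | 2 ; Berlin | 4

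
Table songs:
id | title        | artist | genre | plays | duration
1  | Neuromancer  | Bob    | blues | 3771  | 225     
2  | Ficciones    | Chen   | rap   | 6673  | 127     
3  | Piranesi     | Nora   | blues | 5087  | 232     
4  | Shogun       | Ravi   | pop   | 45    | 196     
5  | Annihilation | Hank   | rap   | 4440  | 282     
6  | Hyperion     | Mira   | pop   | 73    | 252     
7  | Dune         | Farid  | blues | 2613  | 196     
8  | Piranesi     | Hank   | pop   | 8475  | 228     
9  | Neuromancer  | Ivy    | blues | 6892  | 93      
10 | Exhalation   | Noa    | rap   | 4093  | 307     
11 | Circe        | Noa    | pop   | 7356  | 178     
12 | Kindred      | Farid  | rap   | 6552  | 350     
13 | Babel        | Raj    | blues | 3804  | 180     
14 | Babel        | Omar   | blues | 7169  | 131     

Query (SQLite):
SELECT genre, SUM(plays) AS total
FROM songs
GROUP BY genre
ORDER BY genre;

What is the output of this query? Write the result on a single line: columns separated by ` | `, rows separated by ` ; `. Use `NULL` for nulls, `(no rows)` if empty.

blues | 29336 ; pop | 15949 ; rap | 21758

Partition songs by genre; compute SUM(plays) within each group.
  blues: ids {1, 3, 7, 9, 13, 14} → SUM(plays)=29336
  pop: ids {4, 6, 8, 11} → SUM(plays)=15949
  rap: ids {2, 5, 10, 12} → SUM(plays)=21758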